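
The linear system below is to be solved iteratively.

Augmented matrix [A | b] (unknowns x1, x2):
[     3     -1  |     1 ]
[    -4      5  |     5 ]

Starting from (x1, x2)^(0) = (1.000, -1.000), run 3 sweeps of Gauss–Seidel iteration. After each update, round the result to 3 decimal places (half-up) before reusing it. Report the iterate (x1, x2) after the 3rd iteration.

(0.845, 1.676)

Iteration 1:
  x1 = (1 - (-1)·-1.000) / (3) = 0.000
  x2 = (5 - (-4)·0.000) / (5) = 1.000
Iteration 2:
  x1 = (1 - (-1)·1.000) / (3) = 0.667
  x2 = (5 - (-4)·0.667) / (5) = 1.534
Iteration 3:
  x1 = (1 - (-1)·1.534) / (3) = 0.845
  x2 = (5 - (-4)·0.845) / (5) = 1.676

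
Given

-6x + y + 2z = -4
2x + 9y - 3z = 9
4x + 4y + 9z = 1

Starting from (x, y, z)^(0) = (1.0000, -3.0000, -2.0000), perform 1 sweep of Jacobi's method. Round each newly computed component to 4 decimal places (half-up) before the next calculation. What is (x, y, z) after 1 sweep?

Iteration 1:
  x = (-4 - (1)·-3.0000 - (2)·-2.0000) / (-6) = -0.5000
  y = (9 - (2)·1.0000 - (-3)·-2.0000) / (9) = 0.1111
  z = (1 - (4)·1.0000 - (4)·-3.0000) / (9) = 1.0000

(-0.5000, 0.1111, 1.0000)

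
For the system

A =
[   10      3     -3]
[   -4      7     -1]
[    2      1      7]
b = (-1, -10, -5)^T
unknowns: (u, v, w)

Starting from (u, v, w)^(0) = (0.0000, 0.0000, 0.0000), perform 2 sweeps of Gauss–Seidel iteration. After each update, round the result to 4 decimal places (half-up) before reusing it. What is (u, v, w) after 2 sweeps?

(0.2037, -1.3798, -0.5754)

Iteration 1:
  u = (-1 - (3)·0.0000 - (-3)·0.0000) / (10) = -0.1000
  v = (-10 - (-4)·-0.1000 - (-1)·0.0000) / (7) = -1.4857
  w = (-5 - (2)·-0.1000 - (1)·-1.4857) / (7) = -0.4735
Iteration 2:
  u = (-1 - (3)·-1.4857 - (-3)·-0.4735) / (10) = 0.2037
  v = (-10 - (-4)·0.2037 - (-1)·-0.4735) / (7) = -1.3798
  w = (-5 - (2)·0.2037 - (1)·-1.3798) / (7) = -0.5754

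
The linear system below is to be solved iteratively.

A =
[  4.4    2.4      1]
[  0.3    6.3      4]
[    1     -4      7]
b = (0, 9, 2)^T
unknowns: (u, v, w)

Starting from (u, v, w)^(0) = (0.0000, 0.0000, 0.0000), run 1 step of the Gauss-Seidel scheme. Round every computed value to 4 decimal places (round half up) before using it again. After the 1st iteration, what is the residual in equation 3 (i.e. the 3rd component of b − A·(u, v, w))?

Iteration 1:
  u = (0 - (2.4)·0.0000 - (1)·0.0000) / (4.4) = 0.0000
  v = (9 - (0.3)·0.0000 - (4)·0.0000) / (6.3) = 1.4286
  w = (2 - (1)·0.0000 - (-4)·1.4286) / (7) = 1.1021
Residual b − A·x = (-4.5307, -4.4086, -0.0003)

-0.0003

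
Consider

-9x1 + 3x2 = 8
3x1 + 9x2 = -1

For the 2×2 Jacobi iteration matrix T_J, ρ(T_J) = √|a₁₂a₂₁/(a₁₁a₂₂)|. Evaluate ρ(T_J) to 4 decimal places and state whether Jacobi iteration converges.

0.3333

a₁₂a₂₁/(a₁₁a₂₂) = (3)·(3) / ((-9)·(9)) = -0.111111
ρ = √|-0.111111| = √0.111111 = 0.3333
ρ < 1, so Jacobi converges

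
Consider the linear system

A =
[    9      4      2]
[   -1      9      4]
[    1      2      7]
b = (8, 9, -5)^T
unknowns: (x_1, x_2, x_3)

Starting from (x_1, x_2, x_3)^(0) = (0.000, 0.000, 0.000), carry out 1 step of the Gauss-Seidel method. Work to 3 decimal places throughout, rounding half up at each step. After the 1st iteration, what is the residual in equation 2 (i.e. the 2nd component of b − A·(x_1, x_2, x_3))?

4.618

Iteration 1:
  x_1 = (8 - (4)·0.000 - (2)·0.000) / (9) = 0.889
  x_2 = (9 - (-1)·0.889 - (4)·0.000) / (9) = 1.099
  x_3 = (-5 - (1)·0.889 - (2)·1.099) / (7) = -1.155
Residual b − A·x = (-2.087, 4.618, -0.002)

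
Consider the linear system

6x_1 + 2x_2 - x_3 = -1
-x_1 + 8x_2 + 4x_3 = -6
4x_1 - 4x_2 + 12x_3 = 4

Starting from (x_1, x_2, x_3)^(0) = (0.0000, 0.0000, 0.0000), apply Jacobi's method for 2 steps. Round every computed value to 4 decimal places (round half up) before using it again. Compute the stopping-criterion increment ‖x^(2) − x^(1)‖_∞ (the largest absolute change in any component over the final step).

0.3056

Iteration 1:
  x_1 = (-1 - (2)·0.0000 - (-1)·0.0000) / (6) = -0.1667
  x_2 = (-6 - (-1)·0.0000 - (4)·0.0000) / (8) = -0.7500
  x_3 = (4 - (4)·0.0000 - (-4)·0.0000) / (12) = 0.3333
Iteration 2:
  x_1 = (-1 - (2)·-0.7500 - (-1)·0.3333) / (6) = 0.1389
  x_2 = (-6 - (-1)·-0.1667 - (4)·0.3333) / (8) = -0.9375
  x_3 = (4 - (4)·-0.1667 - (-4)·-0.7500) / (12) = 0.1389
Change: (0.3056, -0.1875, -0.1944) → max |·| = 0.3056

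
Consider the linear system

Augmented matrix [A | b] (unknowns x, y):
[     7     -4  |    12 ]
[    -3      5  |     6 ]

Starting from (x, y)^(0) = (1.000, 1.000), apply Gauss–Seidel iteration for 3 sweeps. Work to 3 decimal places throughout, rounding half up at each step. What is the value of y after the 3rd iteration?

3.295

Iteration 1:
  x = (12 - (-4)·1.000) / (7) = 2.286
  y = (6 - (-3)·2.286) / (5) = 2.572
Iteration 2:
  x = (12 - (-4)·2.572) / (7) = 3.184
  y = (6 - (-3)·3.184) / (5) = 3.110
Iteration 3:
  x = (12 - (-4)·3.110) / (7) = 3.491
  y = (6 - (-3)·3.491) / (5) = 3.295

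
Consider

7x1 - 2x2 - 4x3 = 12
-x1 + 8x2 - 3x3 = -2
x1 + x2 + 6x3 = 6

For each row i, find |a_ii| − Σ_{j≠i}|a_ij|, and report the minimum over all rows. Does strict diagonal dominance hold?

1

row 1: |7| − (2+4) = 1
row 2: |8| − (1+3) = 4
row 3: |6| − (1+1) = 4
minimum over rows = 1 → strictly diagonally dominant (convergence guaranteed)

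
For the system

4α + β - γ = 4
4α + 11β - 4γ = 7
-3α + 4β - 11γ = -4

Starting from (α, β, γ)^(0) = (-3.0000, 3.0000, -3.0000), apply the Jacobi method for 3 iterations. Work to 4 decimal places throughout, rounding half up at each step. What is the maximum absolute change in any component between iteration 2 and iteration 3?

Iteration 1:
  α = (4 - (1)·3.0000 - (-1)·-3.0000) / (4) = -0.5000
  β = (7 - (4)·-3.0000 - (-4)·-3.0000) / (11) = 0.6364
  γ = (-4 - (-3)·-3.0000 - (4)·3.0000) / (-11) = 2.2727
Iteration 2:
  α = (4 - (1)·0.6364 - (-1)·2.2727) / (4) = 1.4091
  β = (7 - (4)·-0.5000 - (-4)·2.2727) / (11) = 1.6446
  γ = (-4 - (-3)·-0.5000 - (4)·0.6364) / (-11) = 0.7314
Iteration 3:
  α = (4 - (1)·1.6446 - (-1)·0.7314) / (4) = 0.7717
  β = (7 - (4)·1.4091 - (-4)·0.7314) / (11) = 0.3899
  γ = (-4 - (-3)·1.4091 - (4)·1.6446) / (-11) = 0.5774
Change: (-0.6374, -1.2547, -0.1540) → max |·| = 1.2547

1.2547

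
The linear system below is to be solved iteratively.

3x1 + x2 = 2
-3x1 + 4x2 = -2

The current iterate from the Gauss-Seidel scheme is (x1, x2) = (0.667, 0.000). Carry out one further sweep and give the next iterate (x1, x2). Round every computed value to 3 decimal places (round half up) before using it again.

One sweep:
  x1 = (2 - (1)·0.000) / (3) = 0.667
  x2 = (-2 - (-3)·0.667) / (4) = 0.000

(0.667, 0.000)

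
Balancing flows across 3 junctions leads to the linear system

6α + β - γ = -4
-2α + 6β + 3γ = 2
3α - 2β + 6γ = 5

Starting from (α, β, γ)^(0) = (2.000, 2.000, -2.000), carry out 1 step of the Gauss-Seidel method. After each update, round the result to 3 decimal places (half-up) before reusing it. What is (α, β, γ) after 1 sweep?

(-1.333, 0.889, 1.796)

Iteration 1:
  α = (-4 - (1)·2.000 - (-1)·-2.000) / (6) = -1.333
  β = (2 - (-2)·-1.333 - (3)·-2.000) / (6) = 0.889
  γ = (5 - (3)·-1.333 - (-2)·0.889) / (6) = 1.796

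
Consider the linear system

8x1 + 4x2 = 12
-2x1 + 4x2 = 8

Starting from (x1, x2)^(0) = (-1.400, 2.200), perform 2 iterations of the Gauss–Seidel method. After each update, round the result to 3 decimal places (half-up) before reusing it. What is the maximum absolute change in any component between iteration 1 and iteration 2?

Iteration 1:
  x1 = (12 - (4)·2.200) / (8) = 0.400
  x2 = (8 - (-2)·0.400) / (4) = 2.200
Iteration 2:
  x1 = (12 - (4)·2.200) / (8) = 0.400
  x2 = (8 - (-2)·0.400) / (4) = 2.200
Change: (0.000, 0.000) → max |·| = 0.000

0.000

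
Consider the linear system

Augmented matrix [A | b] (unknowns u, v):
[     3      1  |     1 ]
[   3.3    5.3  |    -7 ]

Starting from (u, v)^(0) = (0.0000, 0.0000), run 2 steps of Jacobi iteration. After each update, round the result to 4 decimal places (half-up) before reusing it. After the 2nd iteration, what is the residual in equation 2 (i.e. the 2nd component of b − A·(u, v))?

-1.4529

Iteration 1:
  u = (1 - (1)·0.0000) / (3) = 0.3333
  v = (-7 - (3.3)·0.0000) / (5.3) = -1.3208
Iteration 2:
  u = (1 - (1)·-1.3208) / (3) = 0.7736
  v = (-7 - (3.3)·0.3333) / (5.3) = -1.5283
Residual b − A·x = (0.2075, -1.4529)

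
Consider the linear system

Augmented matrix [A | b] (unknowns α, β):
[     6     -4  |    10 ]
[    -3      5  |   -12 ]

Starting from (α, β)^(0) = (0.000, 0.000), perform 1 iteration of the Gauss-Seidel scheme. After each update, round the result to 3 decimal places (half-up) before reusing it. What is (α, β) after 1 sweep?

(1.667, -1.400)

Iteration 1:
  α = (10 - (-4)·0.000) / (6) = 1.667
  β = (-12 - (-3)·1.667) / (5) = -1.400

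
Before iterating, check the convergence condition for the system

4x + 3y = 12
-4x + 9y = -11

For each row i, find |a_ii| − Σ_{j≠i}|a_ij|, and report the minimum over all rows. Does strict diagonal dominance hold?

1

row 1: |4| − (3) = 1
row 2: |9| − (4) = 5
minimum over rows = 1 → strictly diagonally dominant (convergence guaranteed)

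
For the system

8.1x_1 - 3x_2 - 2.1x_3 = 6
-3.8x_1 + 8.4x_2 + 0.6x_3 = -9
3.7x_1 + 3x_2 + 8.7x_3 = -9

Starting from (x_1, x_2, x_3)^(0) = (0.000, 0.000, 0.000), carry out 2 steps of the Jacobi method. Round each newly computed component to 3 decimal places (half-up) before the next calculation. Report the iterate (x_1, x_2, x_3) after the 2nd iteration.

(0.076, -0.662, -0.980)

Iteration 1:
  x_1 = (6 - (-3)·0.000 - (-2.1)·0.000) / (8.1) = 0.741
  x_2 = (-9 - (-3.8)·0.000 - (0.6)·0.000) / (8.4) = -1.071
  x_3 = (-9 - (3.7)·0.000 - (3)·0.000) / (8.7) = -1.034
Iteration 2:
  x_1 = (6 - (-3)·-1.071 - (-2.1)·-1.034) / (8.1) = 0.076
  x_2 = (-9 - (-3.8)·0.741 - (0.6)·-1.034) / (8.4) = -0.662
  x_3 = (-9 - (3.7)·0.741 - (3)·-1.071) / (8.7) = -0.980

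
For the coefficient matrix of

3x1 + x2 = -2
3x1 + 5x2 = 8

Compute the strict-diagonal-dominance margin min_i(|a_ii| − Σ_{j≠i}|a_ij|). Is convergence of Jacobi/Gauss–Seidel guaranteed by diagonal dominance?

row 1: |3| − (1) = 2
row 2: |5| − (3) = 2
minimum over rows = 2 → strictly diagonally dominant (convergence guaranteed)

2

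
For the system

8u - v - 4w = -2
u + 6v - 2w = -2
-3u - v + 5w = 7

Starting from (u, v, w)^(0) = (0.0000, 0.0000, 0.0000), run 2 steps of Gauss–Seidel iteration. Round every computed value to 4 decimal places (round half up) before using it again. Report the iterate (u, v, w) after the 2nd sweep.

Iteration 1:
  u = (-2 - (-1)·0.0000 - (-4)·0.0000) / (8) = -0.2500
  v = (-2 - (1)·-0.2500 - (-2)·0.0000) / (6) = -0.2917
  w = (7 - (-3)·-0.2500 - (-1)·-0.2917) / (5) = 1.1917
Iteration 2:
  u = (-2 - (-1)·-0.2917 - (-4)·1.1917) / (8) = 0.3094
  v = (-2 - (1)·0.3094 - (-2)·1.1917) / (6) = 0.0123
  w = (7 - (-3)·0.3094 - (-1)·0.0123) / (5) = 1.5881

(0.3094, 0.0123, 1.5881)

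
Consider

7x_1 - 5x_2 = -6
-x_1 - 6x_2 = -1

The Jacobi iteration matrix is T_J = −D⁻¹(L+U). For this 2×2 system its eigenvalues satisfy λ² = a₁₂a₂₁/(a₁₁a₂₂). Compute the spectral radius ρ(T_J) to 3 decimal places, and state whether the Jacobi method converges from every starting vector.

0.345

a₁₂a₂₁/(a₁₁a₂₂) = (-5)·(-1) / ((7)·(-6)) = -0.119048
ρ = √|-0.119048| = √0.119048 = 0.345
ρ < 1, so Jacobi converges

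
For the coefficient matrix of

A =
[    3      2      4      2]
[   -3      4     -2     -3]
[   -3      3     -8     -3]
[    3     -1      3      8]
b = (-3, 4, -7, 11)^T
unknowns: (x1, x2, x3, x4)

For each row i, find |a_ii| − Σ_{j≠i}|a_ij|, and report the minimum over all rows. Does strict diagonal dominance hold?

row 1: |3| − (2+4+2) = -5
row 2: |4| − (3+2+3) = -4
row 3: |-8| − (3+3+3) = -1
row 4: |8| − (3+1+3) = 1
minimum over rows = -5 → not strictly diagonally dominant

-5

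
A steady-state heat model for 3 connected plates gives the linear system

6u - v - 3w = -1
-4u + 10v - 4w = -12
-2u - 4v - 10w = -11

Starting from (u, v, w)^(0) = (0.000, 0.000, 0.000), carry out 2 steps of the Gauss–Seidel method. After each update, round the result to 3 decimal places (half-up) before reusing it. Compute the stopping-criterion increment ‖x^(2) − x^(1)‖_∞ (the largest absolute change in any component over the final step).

Iteration 1:
  u = (-1 - (-1)·0.000 - (-3)·0.000) / (6) = -0.167
  v = (-12 - (-4)·-0.167 - (-4)·0.000) / (10) = -1.267
  w = (-11 - (-2)·-0.167 - (-4)·-1.267) / (-10) = 1.640
Iteration 2:
  u = (-1 - (-1)·-1.267 - (-3)·1.640) / (6) = 0.442
  v = (-12 - (-4)·0.442 - (-4)·1.640) / (10) = -0.367
  w = (-11 - (-2)·0.442 - (-4)·-0.367) / (-10) = 1.158
Change: (0.609, 0.900, -0.482) → max |·| = 0.900

0.900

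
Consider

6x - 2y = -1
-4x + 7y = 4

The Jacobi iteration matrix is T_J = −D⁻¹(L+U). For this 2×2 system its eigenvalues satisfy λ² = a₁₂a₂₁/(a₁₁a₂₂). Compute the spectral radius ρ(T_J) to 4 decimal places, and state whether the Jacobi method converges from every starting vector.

0.4364

a₁₂a₂₁/(a₁₁a₂₂) = (-2)·(-4) / ((6)·(7)) = 0.190476
ρ = √|0.190476| = √0.190476 = 0.4364
ρ < 1, so Jacobi converges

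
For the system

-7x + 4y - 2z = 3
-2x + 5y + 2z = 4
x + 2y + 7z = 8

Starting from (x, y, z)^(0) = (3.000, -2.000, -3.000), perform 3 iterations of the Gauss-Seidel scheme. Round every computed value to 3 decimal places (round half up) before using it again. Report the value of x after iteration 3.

Iteration 1:
  x = (3 - (4)·-2.000 - (-2)·-3.000) / (-7) = -0.714
  y = (4 - (-2)·-0.714 - (2)·-3.000) / (5) = 1.714
  z = (8 - (1)·-0.714 - (2)·1.714) / (7) = 0.755
Iteration 2:
  x = (3 - (4)·1.714 - (-2)·0.755) / (-7) = 0.335
  y = (4 - (-2)·0.335 - (2)·0.755) / (5) = 0.632
  z = (8 - (1)·0.335 - (2)·0.632) / (7) = 0.914
Iteration 3:
  x = (3 - (4)·0.632 - (-2)·0.914) / (-7) = -0.329
  y = (4 - (-2)·-0.329 - (2)·0.914) / (5) = 0.303
  z = (8 - (1)·-0.329 - (2)·0.303) / (7) = 1.103

-0.329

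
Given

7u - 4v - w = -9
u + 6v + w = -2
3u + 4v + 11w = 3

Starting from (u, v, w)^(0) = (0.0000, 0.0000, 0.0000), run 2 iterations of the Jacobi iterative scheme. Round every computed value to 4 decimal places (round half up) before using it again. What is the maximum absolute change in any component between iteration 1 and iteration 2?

Iteration 1:
  u = (-9 - (-4)·0.0000 - (-1)·0.0000) / (7) = -1.2857
  v = (-2 - (1)·0.0000 - (1)·0.0000) / (6) = -0.3333
  w = (3 - (3)·0.0000 - (4)·0.0000) / (11) = 0.2727
Iteration 2:
  u = (-9 - (-4)·-0.3333 - (-1)·0.2727) / (7) = -1.4372
  v = (-2 - (1)·-1.2857 - (1)·0.2727) / (6) = -0.1645
  w = (3 - (3)·-1.2857 - (4)·-0.3333) / (11) = 0.7446
Change: (-0.1515, 0.1688, 0.4719) → max |·| = 0.4719

0.4719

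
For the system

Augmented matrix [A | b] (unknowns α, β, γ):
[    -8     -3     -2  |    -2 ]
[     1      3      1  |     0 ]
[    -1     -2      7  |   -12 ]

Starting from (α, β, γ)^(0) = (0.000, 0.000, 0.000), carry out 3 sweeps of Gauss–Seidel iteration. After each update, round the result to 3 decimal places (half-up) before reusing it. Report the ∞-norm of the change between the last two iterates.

0.202

Iteration 1:
  α = (-2 - (-3)·0.000 - (-2)·0.000) / (-8) = 0.250
  β = (0 - (1)·0.250 - (1)·0.000) / (3) = -0.083
  γ = (-12 - (-1)·0.250 - (-2)·-0.083) / (7) = -1.702
Iteration 2:
  α = (-2 - (-3)·-0.083 - (-2)·-1.702) / (-8) = 0.707
  β = (0 - (1)·0.707 - (1)·-1.702) / (3) = 0.332
  γ = (-12 - (-1)·0.707 - (-2)·0.332) / (7) = -1.518
Iteration 3:
  α = (-2 - (-3)·0.332 - (-2)·-1.518) / (-8) = 0.505
  β = (0 - (1)·0.505 - (1)·-1.518) / (3) = 0.338
  γ = (-12 - (-1)·0.505 - (-2)·0.338) / (7) = -1.546
Change: (-0.202, 0.006, -0.028) → max |·| = 0.202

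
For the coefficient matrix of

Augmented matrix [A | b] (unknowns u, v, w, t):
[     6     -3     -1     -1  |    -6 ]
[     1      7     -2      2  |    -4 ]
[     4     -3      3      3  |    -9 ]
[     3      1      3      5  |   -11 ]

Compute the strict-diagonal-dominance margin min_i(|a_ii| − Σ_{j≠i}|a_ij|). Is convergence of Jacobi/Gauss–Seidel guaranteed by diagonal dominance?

-7

row 1: |6| − (3+1+1) = 1
row 2: |7| − (1+2+2) = 2
row 3: |3| − (4+3+3) = -7
row 4: |5| − (3+1+3) = -2
minimum over rows = -7 → not strictly diagonally dominant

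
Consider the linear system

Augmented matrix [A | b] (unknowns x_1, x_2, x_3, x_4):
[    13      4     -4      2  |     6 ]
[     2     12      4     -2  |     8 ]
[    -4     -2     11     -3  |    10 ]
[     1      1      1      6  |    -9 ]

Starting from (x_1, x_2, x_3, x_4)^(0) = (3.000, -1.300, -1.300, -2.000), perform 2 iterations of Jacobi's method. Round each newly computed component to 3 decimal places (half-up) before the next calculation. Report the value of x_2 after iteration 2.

Iteration 1:
  x_1 = (6 - (4)·-1.300 - (-4)·-1.300 - (2)·-2.000) / (13) = 0.769
  x_2 = (8 - (2)·3.000 - (4)·-1.300 - (-2)·-2.000) / (12) = 0.267
  x_3 = (10 - (-4)·3.000 - (-2)·-1.300 - (-3)·-2.000) / (11) = 1.218
  x_4 = (-9 - (1)·3.000 - (1)·-1.300 - (1)·-1.300) / (6) = -1.567
Iteration 2:
  x_1 = (6 - (4)·0.267 - (-4)·1.218 - (2)·-1.567) / (13) = 0.995
  x_2 = (8 - (2)·0.769 - (4)·1.218 - (-2)·-1.567) / (12) = -0.129
  x_3 = (10 - (-4)·0.769 - (-2)·0.267 - (-3)·-1.567) / (11) = 0.810
  x_4 = (-9 - (1)·0.769 - (1)·0.267 - (1)·1.218) / (6) = -1.876

-0.129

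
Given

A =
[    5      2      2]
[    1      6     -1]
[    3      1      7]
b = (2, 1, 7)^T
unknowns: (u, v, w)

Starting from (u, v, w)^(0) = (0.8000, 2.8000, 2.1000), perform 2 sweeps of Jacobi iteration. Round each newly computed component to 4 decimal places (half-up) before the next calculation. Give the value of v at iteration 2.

Iteration 1:
  u = (2 - (2)·2.8000 - (2)·2.1000) / (5) = -1.5600
  v = (1 - (1)·0.8000 - (-1)·2.1000) / (6) = 0.3833
  w = (7 - (3)·0.8000 - (1)·2.8000) / (7) = 0.2571
Iteration 2:
  u = (2 - (2)·0.3833 - (2)·0.2571) / (5) = 0.1438
  v = (1 - (1)·-1.5600 - (-1)·0.2571) / (6) = 0.4695
  w = (7 - (3)·-1.5600 - (1)·0.3833) / (7) = 1.6138

0.4695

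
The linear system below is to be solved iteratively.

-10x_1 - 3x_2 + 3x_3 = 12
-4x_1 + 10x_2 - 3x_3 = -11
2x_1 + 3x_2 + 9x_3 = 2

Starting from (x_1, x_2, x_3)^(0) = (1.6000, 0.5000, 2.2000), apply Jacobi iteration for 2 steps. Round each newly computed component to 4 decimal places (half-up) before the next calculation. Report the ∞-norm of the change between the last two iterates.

Iteration 1:
  x_1 = (12 - (-3)·0.5000 - (3)·2.2000) / (-10) = -0.6900
  x_2 = (-11 - (-4)·1.6000 - (-3)·2.2000) / (10) = 0.2000
  x_3 = (2 - (2)·1.6000 - (3)·0.5000) / (9) = -0.3000
Iteration 2:
  x_1 = (12 - (-3)·0.2000 - (3)·-0.3000) / (-10) = -1.3500
  x_2 = (-11 - (-4)·-0.6900 - (-3)·-0.3000) / (10) = -1.4660
  x_3 = (2 - (2)·-0.6900 - (3)·0.2000) / (9) = 0.3089
Change: (-0.6600, -1.6660, 0.6089) → max |·| = 1.6660

1.6660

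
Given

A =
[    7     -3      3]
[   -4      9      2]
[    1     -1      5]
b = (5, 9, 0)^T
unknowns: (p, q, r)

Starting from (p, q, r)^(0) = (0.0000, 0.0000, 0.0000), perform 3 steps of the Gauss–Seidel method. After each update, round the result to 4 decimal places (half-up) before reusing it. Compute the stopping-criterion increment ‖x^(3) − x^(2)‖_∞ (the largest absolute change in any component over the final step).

Iteration 1:
  p = (5 - (-3)·0.0000 - (3)·0.0000) / (7) = 0.7143
  q = (9 - (-4)·0.7143 - (2)·0.0000) / (9) = 1.3175
  r = (0 - (1)·0.7143 - (-1)·1.3175) / (5) = 0.1206
Iteration 2:
  p = (5 - (-3)·1.3175 - (3)·0.1206) / (7) = 1.2272
  q = (9 - (-4)·1.2272 - (2)·0.1206) / (9) = 1.5186
  r = (0 - (1)·1.2272 - (-1)·1.5186) / (5) = 0.0583
Iteration 3:
  p = (5 - (-3)·1.5186 - (3)·0.0583) / (7) = 1.3401
  q = (9 - (-4)·1.3401 - (2)·0.0583) / (9) = 1.5826
  r = (0 - (1)·1.3401 - (-1)·1.5826) / (5) = 0.0485
Change: (0.1129, 0.0640, -0.0098) → max |·| = 0.1129

0.1129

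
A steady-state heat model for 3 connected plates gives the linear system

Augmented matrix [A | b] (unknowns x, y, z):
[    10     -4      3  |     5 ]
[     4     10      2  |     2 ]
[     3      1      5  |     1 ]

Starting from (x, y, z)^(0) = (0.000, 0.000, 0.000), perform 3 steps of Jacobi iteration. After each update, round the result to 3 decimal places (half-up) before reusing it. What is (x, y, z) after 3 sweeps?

Iteration 1:
  x = (5 - (-4)·0.000 - (3)·0.000) / (10) = 0.500
  y = (2 - (4)·0.000 - (2)·0.000) / (10) = 0.200
  z = (1 - (3)·0.000 - (1)·0.000) / (5) = 0.200
Iteration 2:
  x = (5 - (-4)·0.200 - (3)·0.200) / (10) = 0.520
  y = (2 - (4)·0.500 - (2)·0.200) / (10) = -0.040
  z = (1 - (3)·0.500 - (1)·0.200) / (5) = -0.140
Iteration 3:
  x = (5 - (-4)·-0.040 - (3)·-0.140) / (10) = 0.526
  y = (2 - (4)·0.520 - (2)·-0.140) / (10) = 0.020
  z = (1 - (3)·0.520 - (1)·-0.040) / (5) = -0.104

(0.526, 0.020, -0.104)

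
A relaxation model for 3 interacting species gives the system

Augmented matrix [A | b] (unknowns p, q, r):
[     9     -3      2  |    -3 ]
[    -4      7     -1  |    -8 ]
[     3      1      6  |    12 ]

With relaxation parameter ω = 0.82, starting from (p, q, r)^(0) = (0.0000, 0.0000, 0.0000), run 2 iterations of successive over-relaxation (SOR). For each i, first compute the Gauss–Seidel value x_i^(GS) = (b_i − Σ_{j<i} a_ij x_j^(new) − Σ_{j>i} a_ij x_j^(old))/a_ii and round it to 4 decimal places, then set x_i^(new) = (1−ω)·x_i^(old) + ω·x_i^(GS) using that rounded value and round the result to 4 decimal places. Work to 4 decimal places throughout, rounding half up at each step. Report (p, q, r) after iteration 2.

Iteration 1:
  p: GS value = (-3 - (-3)·0.0000 - (2)·0.0000) / (9) = -0.3333;  p ← (1−ω)·0.0000 + ω·-0.3333 = -0.2733
  q: GS value = (-8 - (-4)·-0.2733 - (-1)·0.0000) / (7) = -1.2990;  q ← (1−ω)·0.0000 + ω·-1.2990 = -1.0652
  r: GS value = (12 - (3)·-0.2733 - (1)·-1.0652) / (6) = 2.3142;  r ← (1−ω)·0.0000 + ω·2.3142 = 1.8976
Iteration 2:
  p: GS value = (-3 - (-3)·-1.0652 - (2)·1.8976) / (9) = -1.1101;  p ← (1−ω)·-0.2733 + ω·-1.1101 = -0.9595
  q: GS value = (-8 - (-4)·-0.9595 - (-1)·1.8976) / (7) = -1.4201;  q ← (1−ω)·-1.0652 + ω·-1.4201 = -1.3562
  r: GS value = (12 - (3)·-0.9595 - (1)·-1.3562) / (6) = 2.7058;  r ← (1−ω)·1.8976 + ω·2.7058 = 2.5603

(-0.9595, -1.3562, 2.5603)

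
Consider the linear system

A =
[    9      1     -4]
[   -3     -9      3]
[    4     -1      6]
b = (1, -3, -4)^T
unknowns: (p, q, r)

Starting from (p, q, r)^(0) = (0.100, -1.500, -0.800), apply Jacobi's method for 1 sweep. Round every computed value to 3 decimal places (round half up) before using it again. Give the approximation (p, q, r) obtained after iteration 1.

(-0.078, 0.033, -0.983)

Iteration 1:
  p = (1 - (1)·-1.500 - (-4)·-0.800) / (9) = -0.078
  q = (-3 - (-3)·0.100 - (3)·-0.800) / (-9) = 0.033
  r = (-4 - (4)·0.100 - (-1)·-1.500) / (6) = -0.983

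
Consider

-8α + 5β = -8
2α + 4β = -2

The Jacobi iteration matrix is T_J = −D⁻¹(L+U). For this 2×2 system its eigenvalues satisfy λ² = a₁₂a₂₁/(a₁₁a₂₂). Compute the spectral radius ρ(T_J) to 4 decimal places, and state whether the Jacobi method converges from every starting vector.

a₁₂a₂₁/(a₁₁a₂₂) = (5)·(2) / ((-8)·(4)) = -0.312500
ρ = √|-0.312500| = √0.312500 = 0.5590
ρ < 1, so Jacobi converges

0.5590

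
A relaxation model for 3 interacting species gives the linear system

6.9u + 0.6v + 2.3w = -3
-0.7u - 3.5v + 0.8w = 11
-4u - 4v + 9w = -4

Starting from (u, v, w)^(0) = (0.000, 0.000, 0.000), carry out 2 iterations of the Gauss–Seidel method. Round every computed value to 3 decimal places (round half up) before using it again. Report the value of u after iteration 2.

Iteration 1:
  u = (-3 - (0.6)·0.000 - (2.3)·0.000) / (6.9) = -0.435
  v = (11 - (-0.7)·-0.435 - (0.8)·0.000) / (-3.5) = -3.056
  w = (-4 - (-4)·-0.435 - (-4)·-3.056) / (9) = -1.996
Iteration 2:
  u = (-3 - (0.6)·-3.056 - (2.3)·-1.996) / (6.9) = 0.496
  v = (11 - (-0.7)·0.496 - (0.8)·-1.996) / (-3.5) = -3.698
  w = (-4 - (-4)·0.496 - (-4)·-3.698) / (9) = -1.868

0.496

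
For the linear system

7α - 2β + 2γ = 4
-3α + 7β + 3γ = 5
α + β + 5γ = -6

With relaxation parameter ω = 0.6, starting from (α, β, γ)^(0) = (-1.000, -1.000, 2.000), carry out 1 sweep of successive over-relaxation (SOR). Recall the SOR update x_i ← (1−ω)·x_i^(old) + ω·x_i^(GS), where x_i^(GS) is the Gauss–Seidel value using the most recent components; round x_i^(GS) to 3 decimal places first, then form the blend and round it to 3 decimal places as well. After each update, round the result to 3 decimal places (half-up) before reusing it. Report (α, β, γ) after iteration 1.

(-0.572, -0.633, 0.225)

Iteration 1:
  α: GS value = (4 - (-2)·-1.000 - (2)·2.000) / (7) = -0.286;  α ← (1−ω)·-1.000 + ω·-0.286 = -0.572
  β: GS value = (5 - (-3)·-0.572 - (3)·2.000) / (7) = -0.388;  β ← (1−ω)·-1.000 + ω·-0.388 = -0.633
  γ: GS value = (-6 - (1)·-0.572 - (1)·-0.633) / (5) = -0.959;  γ ← (1−ω)·2.000 + ω·-0.959 = 0.225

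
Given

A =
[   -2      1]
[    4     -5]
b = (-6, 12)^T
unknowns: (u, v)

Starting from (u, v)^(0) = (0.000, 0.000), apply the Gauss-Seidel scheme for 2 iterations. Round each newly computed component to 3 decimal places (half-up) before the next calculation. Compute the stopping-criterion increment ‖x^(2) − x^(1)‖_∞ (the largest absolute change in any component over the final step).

Iteration 1:
  u = (-6 - (1)·0.000) / (-2) = 3.000
  v = (12 - (4)·3.000) / (-5) = 0.000
Iteration 2:
  u = (-6 - (1)·0.000) / (-2) = 3.000
  v = (12 - (4)·3.000) / (-5) = 0.000
Change: (0.000, 0.000) → max |·| = 0.000

0.000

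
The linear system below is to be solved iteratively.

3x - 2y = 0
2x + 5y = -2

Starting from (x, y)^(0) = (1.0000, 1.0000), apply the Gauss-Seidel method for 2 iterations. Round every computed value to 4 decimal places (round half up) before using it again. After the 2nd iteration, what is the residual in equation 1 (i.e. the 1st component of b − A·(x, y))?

0.8891

Iteration 1:
  x = (0 - (-2)·1.0000) / (3) = 0.6667
  y = (-2 - (2)·0.6667) / (5) = -0.6667
Iteration 2:
  x = (0 - (-2)·-0.6667) / (3) = -0.4445
  y = (-2 - (2)·-0.4445) / (5) = -0.2222
Residual b − A·x = (0.8891, 0.0000)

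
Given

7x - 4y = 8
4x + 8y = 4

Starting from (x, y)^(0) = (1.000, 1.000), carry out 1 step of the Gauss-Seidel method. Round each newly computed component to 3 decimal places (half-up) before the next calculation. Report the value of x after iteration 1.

1.714

Iteration 1:
  x = (8 - (-4)·1.000) / (7) = 1.714
  y = (4 - (4)·1.714) / (8) = -0.357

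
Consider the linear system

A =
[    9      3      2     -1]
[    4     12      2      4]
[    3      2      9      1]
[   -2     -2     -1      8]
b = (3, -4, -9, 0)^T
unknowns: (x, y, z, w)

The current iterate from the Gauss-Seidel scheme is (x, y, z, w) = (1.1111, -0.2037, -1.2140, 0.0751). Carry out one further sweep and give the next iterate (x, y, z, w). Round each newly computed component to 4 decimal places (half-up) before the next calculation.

(0.6794, -0.3825, -1.1498, -0.0695)

One sweep:
  x = (3 - (3)·-0.2037 - (2)·-1.2140 - (-1)·0.0751) / (9) = 0.6794
  y = (-4 - (4)·0.6794 - (2)·-1.2140 - (4)·0.0751) / (12) = -0.3825
  z = (-9 - (3)·0.6794 - (2)·-0.3825 - (1)·0.0751) / (9) = -1.1498
  w = (0 - (-2)·0.6794 - (-2)·-0.3825 - (-1)·-1.1498) / (8) = -0.0695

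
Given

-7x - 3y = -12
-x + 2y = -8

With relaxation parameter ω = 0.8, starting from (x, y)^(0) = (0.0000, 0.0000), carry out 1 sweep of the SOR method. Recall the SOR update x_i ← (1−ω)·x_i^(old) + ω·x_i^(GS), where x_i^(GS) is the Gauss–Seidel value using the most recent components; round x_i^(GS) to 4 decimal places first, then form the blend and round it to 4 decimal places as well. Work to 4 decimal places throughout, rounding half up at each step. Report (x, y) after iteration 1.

(1.3714, -2.6514)

Iteration 1:
  x: GS value = (-12 - (-3)·0.0000) / (-7) = 1.7143;  x ← (1−ω)·0.0000 + ω·1.7143 = 1.3714
  y: GS value = (-8 - (-1)·1.3714) / (2) = -3.3143;  y ← (1−ω)·0.0000 + ω·-3.3143 = -2.6514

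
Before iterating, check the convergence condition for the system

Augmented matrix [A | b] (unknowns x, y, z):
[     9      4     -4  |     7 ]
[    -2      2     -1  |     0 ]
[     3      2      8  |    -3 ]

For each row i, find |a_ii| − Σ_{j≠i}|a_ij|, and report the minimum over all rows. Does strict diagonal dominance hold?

row 1: |9| − (4+4) = 1
row 2: |2| − (2+1) = -1
row 3: |8| − (3+2) = 3
minimum over rows = -1 → not strictly diagonally dominant

-1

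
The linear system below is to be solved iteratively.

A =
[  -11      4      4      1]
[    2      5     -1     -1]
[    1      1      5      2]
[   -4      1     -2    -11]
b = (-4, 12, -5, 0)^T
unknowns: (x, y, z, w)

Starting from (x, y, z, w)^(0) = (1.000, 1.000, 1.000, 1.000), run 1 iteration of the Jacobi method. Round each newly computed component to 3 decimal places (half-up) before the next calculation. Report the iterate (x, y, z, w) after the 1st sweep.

(1.182, 2.400, -1.800, -0.455)

Iteration 1:
  x = (-4 - (4)·1.000 - (4)·1.000 - (1)·1.000) / (-11) = 1.182
  y = (12 - (2)·1.000 - (-1)·1.000 - (-1)·1.000) / (5) = 2.400
  z = (-5 - (1)·1.000 - (1)·1.000 - (2)·1.000) / (5) = -1.800
  w = (0 - (-4)·1.000 - (1)·1.000 - (-2)·1.000) / (-11) = -0.455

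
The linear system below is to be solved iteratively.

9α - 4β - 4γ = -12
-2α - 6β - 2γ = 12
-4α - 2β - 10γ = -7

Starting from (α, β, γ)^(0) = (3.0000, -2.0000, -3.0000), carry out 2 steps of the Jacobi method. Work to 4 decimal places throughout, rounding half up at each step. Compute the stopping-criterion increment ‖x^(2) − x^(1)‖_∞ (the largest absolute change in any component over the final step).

2.6222

Iteration 1:
  α = (-12 - (-4)·-2.0000 - (-4)·-3.0000) / (9) = -3.5556
  β = (12 - (-2)·3.0000 - (-2)·-3.0000) / (-6) = -2.0000
  γ = (-7 - (-4)·3.0000 - (-2)·-2.0000) / (-10) = -0.1000
Iteration 2:
  α = (-12 - (-4)·-2.0000 - (-4)·-0.1000) / (9) = -2.2667
  β = (12 - (-2)·-3.5556 - (-2)·-0.1000) / (-6) = -0.7815
  γ = (-7 - (-4)·-3.5556 - (-2)·-2.0000) / (-10) = 2.5222
Change: (1.2889, 1.2185, 2.6222) → max |·| = 2.6222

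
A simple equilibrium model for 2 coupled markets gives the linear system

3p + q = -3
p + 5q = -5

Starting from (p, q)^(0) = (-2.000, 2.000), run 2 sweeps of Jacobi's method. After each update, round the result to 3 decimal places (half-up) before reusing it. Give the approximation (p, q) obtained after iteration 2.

Iteration 1:
  p = (-3 - (1)·2.000) / (3) = -1.667
  q = (-5 - (1)·-2.000) / (5) = -0.600
Iteration 2:
  p = (-3 - (1)·-0.600) / (3) = -0.800
  q = (-5 - (1)·-1.667) / (5) = -0.667

(-0.800, -0.667)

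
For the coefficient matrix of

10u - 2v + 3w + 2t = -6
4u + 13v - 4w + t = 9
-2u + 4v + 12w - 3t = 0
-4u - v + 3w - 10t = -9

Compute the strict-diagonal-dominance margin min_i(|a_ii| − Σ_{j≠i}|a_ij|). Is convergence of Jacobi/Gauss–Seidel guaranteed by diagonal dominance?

row 1: |10| − (2+3+2) = 3
row 2: |13| − (4+4+1) = 4
row 3: |12| − (2+4+3) = 3
row 4: |-10| − (4+1+3) = 2
minimum over rows = 2 → strictly diagonally dominant (convergence guaranteed)

2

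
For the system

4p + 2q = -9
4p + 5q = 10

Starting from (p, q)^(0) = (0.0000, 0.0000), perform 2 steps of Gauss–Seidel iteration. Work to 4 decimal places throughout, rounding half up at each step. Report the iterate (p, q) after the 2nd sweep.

(-4.1500, 5.3200)

Iteration 1:
  p = (-9 - (2)·0.0000) / (4) = -2.2500
  q = (10 - (4)·-2.2500) / (5) = 3.8000
Iteration 2:
  p = (-9 - (2)·3.8000) / (4) = -4.1500
  q = (10 - (4)·-4.1500) / (5) = 5.3200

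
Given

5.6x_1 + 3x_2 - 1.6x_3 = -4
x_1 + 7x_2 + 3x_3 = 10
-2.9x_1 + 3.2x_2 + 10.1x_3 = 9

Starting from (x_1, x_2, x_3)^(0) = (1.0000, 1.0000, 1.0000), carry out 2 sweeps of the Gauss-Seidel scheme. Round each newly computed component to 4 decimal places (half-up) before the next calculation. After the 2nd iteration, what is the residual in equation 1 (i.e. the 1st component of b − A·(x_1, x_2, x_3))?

Iteration 1:
  x_1 = (-4 - (3)·1.0000 - (-1.6)·1.0000) / (5.6) = -0.9643
  x_2 = (10 - (1)·-0.9643 - (3)·1.0000) / (7) = 1.1378
  x_3 = (9 - (-2.9)·-0.9643 - (3.2)·1.1378) / (10.1) = 0.2537
Iteration 2:
  x_1 = (-4 - (3)·1.1378 - (-1.6)·0.2537) / (5.6) = -1.2513
  x_2 = (10 - (1)·-1.2513 - (3)·0.2537) / (7) = 1.4986
  x_3 = (9 - (-2.9)·-1.2513 - (3.2)·1.4986) / (10.1) = 0.0570
Residual b − A·x = (-1.3973, 0.5901, 0.0000)

-1.3973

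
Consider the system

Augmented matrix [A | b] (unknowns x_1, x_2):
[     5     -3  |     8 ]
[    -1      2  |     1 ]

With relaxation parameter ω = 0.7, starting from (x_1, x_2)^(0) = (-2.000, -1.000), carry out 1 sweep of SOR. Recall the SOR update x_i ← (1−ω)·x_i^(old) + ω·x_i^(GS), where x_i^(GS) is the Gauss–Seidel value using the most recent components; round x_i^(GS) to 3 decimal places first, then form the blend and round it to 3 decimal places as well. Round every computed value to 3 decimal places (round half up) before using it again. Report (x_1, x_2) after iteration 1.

(0.100, 0.085)

Iteration 1:
  x_1: GS value = (8 - (-3)·-1.000) / (5) = 1.000;  x_1 ← (1−ω)·-2.000 + ω·1.000 = 0.100
  x_2: GS value = (1 - (-1)·0.100) / (2) = 0.550;  x_2 ← (1−ω)·-1.000 + ω·0.550 = 0.085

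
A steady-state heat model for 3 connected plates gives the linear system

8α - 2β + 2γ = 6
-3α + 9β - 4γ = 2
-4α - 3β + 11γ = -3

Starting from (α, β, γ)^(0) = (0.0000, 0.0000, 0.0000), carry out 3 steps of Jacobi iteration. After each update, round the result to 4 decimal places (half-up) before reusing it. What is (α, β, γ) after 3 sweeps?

(0.8226, 0.5404, 0.1407)

Iteration 1:
  α = (6 - (-2)·0.0000 - (2)·0.0000) / (8) = 0.7500
  β = (2 - (-3)·0.0000 - (-4)·0.0000) / (9) = 0.2222
  γ = (-3 - (-4)·0.0000 - (-3)·0.0000) / (11) = -0.2727
Iteration 2:
  α = (6 - (-2)·0.2222 - (2)·-0.2727) / (8) = 0.8737
  β = (2 - (-3)·0.7500 - (-4)·-0.2727) / (9) = 0.3510
  γ = (-3 - (-4)·0.7500 - (-3)·0.2222) / (11) = 0.0606
Iteration 3:
  α = (6 - (-2)·0.3510 - (2)·0.0606) / (8) = 0.8226
  β = (2 - (-3)·0.8737 - (-4)·0.0606) / (9) = 0.5404
  γ = (-3 - (-4)·0.8737 - (-3)·0.3510) / (11) = 0.1407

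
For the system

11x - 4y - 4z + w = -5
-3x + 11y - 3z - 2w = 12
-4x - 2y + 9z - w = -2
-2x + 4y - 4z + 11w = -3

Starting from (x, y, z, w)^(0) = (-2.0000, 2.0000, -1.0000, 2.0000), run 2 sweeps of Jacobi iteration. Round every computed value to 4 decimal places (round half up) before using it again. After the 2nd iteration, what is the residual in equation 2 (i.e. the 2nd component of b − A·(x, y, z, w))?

2.3103

Iteration 1:
  x = (-5 - (-4)·2.0000 - (-4)·-1.0000 - (1)·2.0000) / (11) = -0.2727
  y = (12 - (-3)·-2.0000 - (-3)·-1.0000 - (-2)·2.0000) / (11) = 0.6364
  z = (-2 - (-4)·-2.0000 - (-2)·2.0000 - (-1)·2.0000) / (9) = -0.4444
  w = (-3 - (-2)·-2.0000 - (4)·2.0000 - (-4)·-1.0000) / (11) = -1.7273
Iteration 2:
  x = (-5 - (-4)·0.6364 - (-4)·-0.4444 - (1)·-1.7273) / (11) = -0.2277
  y = (12 - (-3)·-0.2727 - (-3)·-0.4444 - (-2)·-1.7273) / (11) = 0.5813
  z = (-2 - (-4)·-0.2727 - (-2)·0.6364 - (-1)·-1.7273) / (9) = -0.3939
  w = (-3 - (-2)·-0.2727 - (4)·0.6364 - (-4)·-0.4444) / (11) = -0.7153
Residual b − A·x = (-1.0304, 2.3103, 1.0816, 0.5121)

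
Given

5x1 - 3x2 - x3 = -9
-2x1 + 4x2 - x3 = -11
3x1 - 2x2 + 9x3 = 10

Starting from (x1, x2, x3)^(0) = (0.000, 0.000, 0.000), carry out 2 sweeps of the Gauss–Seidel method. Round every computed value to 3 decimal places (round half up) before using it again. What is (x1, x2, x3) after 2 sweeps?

Iteration 1:
  x1 = (-9 - (-3)·0.000 - (-1)·0.000) / (5) = -1.800
  x2 = (-11 - (-2)·-1.800 - (-1)·0.000) / (4) = -3.650
  x3 = (10 - (3)·-1.800 - (-2)·-3.650) / (9) = 0.900
Iteration 2:
  x1 = (-9 - (-3)·-3.650 - (-1)·0.900) / (5) = -3.810
  x2 = (-11 - (-2)·-3.810 - (-1)·0.900) / (4) = -4.430
  x3 = (10 - (3)·-3.810 - (-2)·-4.430) / (9) = 1.397

(-3.810, -4.430, 1.397)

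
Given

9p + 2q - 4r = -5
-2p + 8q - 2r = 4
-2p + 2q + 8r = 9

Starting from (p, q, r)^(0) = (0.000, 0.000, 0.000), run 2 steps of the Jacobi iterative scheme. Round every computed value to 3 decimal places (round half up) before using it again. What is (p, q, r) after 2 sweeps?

(-0.167, 0.642, 0.861)

Iteration 1:
  p = (-5 - (2)·0.000 - (-4)·0.000) / (9) = -0.556
  q = (4 - (-2)·0.000 - (-2)·0.000) / (8) = 0.500
  r = (9 - (-2)·0.000 - (2)·0.000) / (8) = 1.125
Iteration 2:
  p = (-5 - (2)·0.500 - (-4)·1.125) / (9) = -0.167
  q = (4 - (-2)·-0.556 - (-2)·1.125) / (8) = 0.642
  r = (9 - (-2)·-0.556 - (2)·0.500) / (8) = 0.861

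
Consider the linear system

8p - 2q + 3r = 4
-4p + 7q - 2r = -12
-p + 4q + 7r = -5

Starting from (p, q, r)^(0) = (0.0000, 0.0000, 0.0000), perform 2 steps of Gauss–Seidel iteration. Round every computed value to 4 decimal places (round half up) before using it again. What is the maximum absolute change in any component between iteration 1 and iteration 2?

0.4222

Iteration 1:
  p = (4 - (-2)·0.0000 - (3)·0.0000) / (8) = 0.5000
  q = (-12 - (-4)·0.5000 - (-2)·0.0000) / (7) = -1.4286
  r = (-5 - (-1)·0.5000 - (4)·-1.4286) / (7) = 0.1735
Iteration 2:
  p = (4 - (-2)·-1.4286 - (3)·0.1735) / (8) = 0.0778
  q = (-12 - (-4)·0.0778 - (-2)·0.1735) / (7) = -1.6203
  r = (-5 - (-1)·0.0778 - (4)·-1.6203) / (7) = 0.2227
Change: (-0.4222, -0.1917, 0.0492) → max |·| = 0.4222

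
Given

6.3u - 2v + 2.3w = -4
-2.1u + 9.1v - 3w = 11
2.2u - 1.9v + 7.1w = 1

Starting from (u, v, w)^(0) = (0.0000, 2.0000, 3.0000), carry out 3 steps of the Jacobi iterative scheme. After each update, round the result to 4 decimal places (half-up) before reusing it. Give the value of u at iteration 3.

Iteration 1:
  u = (-4 - (-2)·2.0000 - (2.3)·3.0000) / (6.3) = -1.0952
  v = (11 - (-2.1)·0.0000 - (-3)·3.0000) / (9.1) = 2.1978
  w = (1 - (2.2)·0.0000 - (-1.9)·2.0000) / (7.1) = 0.6761
Iteration 2:
  u = (-4 - (-2)·2.1978 - (2.3)·0.6761) / (6.3) = -0.1840
  v = (11 - (-2.1)·-1.0952 - (-3)·0.6761) / (9.1) = 1.1789
  w = (1 - (2.2)·-1.0952 - (-1.9)·2.1978) / (7.1) = 1.0683
Iteration 3:
  u = (-4 - (-2)·1.1789 - (2.3)·1.0683) / (6.3) = -0.6507
  v = (11 - (-2.1)·-0.1840 - (-3)·1.0683) / (9.1) = 1.5185
  w = (1 - (2.2)·-0.1840 - (-1.9)·1.1789) / (7.1) = 0.5133

-0.6507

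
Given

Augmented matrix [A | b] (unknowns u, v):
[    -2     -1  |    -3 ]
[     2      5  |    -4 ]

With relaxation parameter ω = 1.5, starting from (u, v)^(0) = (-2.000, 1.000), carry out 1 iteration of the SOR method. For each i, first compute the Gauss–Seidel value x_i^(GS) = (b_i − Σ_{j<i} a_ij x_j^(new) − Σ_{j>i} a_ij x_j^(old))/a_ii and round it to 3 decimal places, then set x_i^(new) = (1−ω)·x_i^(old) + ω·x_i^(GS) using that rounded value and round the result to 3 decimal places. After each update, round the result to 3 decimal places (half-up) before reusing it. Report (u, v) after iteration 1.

Iteration 1:
  u: GS value = (-3 - (-1)·1.000) / (-2) = 1.000;  u ← (1−ω)·-2.000 + ω·1.000 = 2.500
  v: GS value = (-4 - (2)·2.500) / (5) = -1.800;  v ← (1−ω)·1.000 + ω·-1.800 = -3.200

(2.500, -3.200)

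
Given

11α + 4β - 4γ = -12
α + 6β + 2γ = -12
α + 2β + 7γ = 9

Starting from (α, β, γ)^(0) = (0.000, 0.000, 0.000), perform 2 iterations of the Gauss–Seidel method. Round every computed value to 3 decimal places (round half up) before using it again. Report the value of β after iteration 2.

-2.701

Iteration 1:
  α = (-12 - (4)·0.000 - (-4)·0.000) / (11) = -1.091
  β = (-12 - (1)·-1.091 - (2)·0.000) / (6) = -1.818
  γ = (9 - (1)·-1.091 - (2)·-1.818) / (7) = 1.961
Iteration 2:
  α = (-12 - (4)·-1.818 - (-4)·1.961) / (11) = 0.283
  β = (-12 - (1)·0.283 - (2)·1.961) / (6) = -2.701
  γ = (9 - (1)·0.283 - (2)·-2.701) / (7) = 2.017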